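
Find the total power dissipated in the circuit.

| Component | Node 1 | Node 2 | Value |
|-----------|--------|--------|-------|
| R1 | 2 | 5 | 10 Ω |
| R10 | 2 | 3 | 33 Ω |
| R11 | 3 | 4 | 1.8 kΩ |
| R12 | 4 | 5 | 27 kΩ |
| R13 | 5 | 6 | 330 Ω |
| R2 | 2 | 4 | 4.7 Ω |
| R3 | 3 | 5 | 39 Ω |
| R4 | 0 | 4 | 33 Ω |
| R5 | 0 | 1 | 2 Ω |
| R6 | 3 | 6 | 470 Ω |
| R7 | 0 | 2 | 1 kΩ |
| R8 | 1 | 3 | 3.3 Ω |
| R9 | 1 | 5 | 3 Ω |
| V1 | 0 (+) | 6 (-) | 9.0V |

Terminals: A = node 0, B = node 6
Nodal analysis, taking node 6 as the 0 V reference.
Source V1 fixes V_0 = 9 V.
KCL at each unknown node (sum of currents leaving = 0; resistances in Ω):
  Node 1: (V_1 - 9)/2 + (V_1 - V_3)/3.3 + (V_1 - V_5)/3 = 0
  Node 2: (V_2 - V_5)/10 + (V_2 - V_4)/4.7 + (V_2 - 9)/1000 + (V_2 - V_3)/33 = 0
  Node 3: (V_3 - V_5)/39 + (V_3 - 0)/470 + (V_3 - V_1)/3.3 + (V_3 - V_2)/33 + (V_3 - V_4)/1800 = 0
  Node 4: (V_4 - V_2)/4.7 + (V_4 - 9)/33 + (V_4 - V_3)/1800 + (V_4 - V_5)/27000 = 0
  Node 5: (V_5 - V_2)/10 + (V_5 - V_3)/39 + (V_5 - V_1)/3 + (V_5 - V_4)/27000 + (V_5 - 0)/330 = 0
Collecting terms (coefficients in siemens):
  1.136·V_1 - 0.303·V_3 - 0.3333·V_5 = 4.5
  0.3441·V_2 - 0.0303·V_3 - 0.2128·V_4 - 0.1·V_5 = 0.009
  0.3617·V_3 - 0.303·V_1 - 0.0303·V_2 - 0.0005556·V_4 - 0.02564·V_5 = 0
  0.2437·V_4 - 0.2128·V_2 - 0.0005556·V_3 - 0.00003704·V_5 = 0.2727
  0.462·V_5 - 0.3333·V_1 - 0.1·V_2 - 0.02564·V_3 - 0.00003704·V_4 = 0
Solving these 5 simultaneous equations (Gaussian elimination) gives:
  V_1 = 8.916 V, V_2 = 8.874 V, V_3 = 8.855 V, V_4 = 8.889 V
  V_5 = 8.845 V
Power in each resistor, P = (ΔV)²/R:
  P_R1 = (8.874 - 8.845)²/10 = 0.00008336 W
  P_R2 = (8.874 - 8.889)²/4.7 = 0.00005228 W
  P_R3 = (8.855 - 8.845)²/39 = 0.000002525 W
  P_R4 = (9 - 8.889)²/33 = 0.0003717 W
  P_R5 = (9 - 8.916)²/2 = 0.003555 W
  P_R6 = (8.855 - 0)²/470 = 0.1668 W
  P_R7 = (9 - 8.874)²/1000 = 0.00001598 W
  P_R8 = (8.916 - 8.855)²/3.3 = 0.00113 W
  P_R9 = (8.916 - 8.845)²/3 = 0.001679 W
  P_R10 = (8.874 - 8.855)²/33 = 0.00001088 W
  P_R11 = (8.855 - 8.889)²/1800 = 0.000000666 W
  P_R12 = (8.889 - 8.845)²/27000 = 0.0000000735 W
  P_R13 = (8.845 - 0)²/330 = 0.2371 W
P_total = P_R1 + P_R2 + P_R3 + P_R4 + P_R5 + P_R6 + P_R7 + P_R8 + P_R9 + P_R10 + P_R11 + P_R12 + P_R13 = 0.4108 W

Final answer: 0.4108 W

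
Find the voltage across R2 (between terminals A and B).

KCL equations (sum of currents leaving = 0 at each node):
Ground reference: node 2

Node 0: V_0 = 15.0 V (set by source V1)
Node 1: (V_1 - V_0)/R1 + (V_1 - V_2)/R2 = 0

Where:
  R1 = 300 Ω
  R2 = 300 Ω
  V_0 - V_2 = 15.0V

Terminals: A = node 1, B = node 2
R1 and R2 are in series across V1 (node 0 → node 1 → node 2), and the output A–B is taken across R2, so this is a voltage divider.
Series current: I = V1/(R1 + R2) = 15/(300 + 300) = 15/600 = 0.025 A
V_R2 = I × R2 = V1 × R2/(R1 + R2) = 15 × 300/600 = 7.5 V

Final answer: 7.5 V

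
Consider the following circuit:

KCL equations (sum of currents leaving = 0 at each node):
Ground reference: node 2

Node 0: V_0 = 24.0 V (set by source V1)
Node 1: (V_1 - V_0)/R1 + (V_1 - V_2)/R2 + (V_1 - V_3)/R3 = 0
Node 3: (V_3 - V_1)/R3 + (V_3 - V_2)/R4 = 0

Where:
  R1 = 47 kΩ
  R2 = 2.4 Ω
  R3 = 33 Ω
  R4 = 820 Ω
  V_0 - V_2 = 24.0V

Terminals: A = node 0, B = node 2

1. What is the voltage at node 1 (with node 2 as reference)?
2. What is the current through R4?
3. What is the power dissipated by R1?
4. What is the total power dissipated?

Nodal analysis, taking node 2 as the 0 V reference.
Source V1 fixes V_0 = 24 V.
KCL at each unknown node (sum of currents leaving = 0; resistances in Ω):
  Node 1: (V_1 - 24)/47000 + (V_1 - 0)/2.4 + (V_1 - V_3)/33 = 0
  Node 3: (V_3 - V_1)/33 + (V_3 - 0)/820 = 0
Collecting terms (coefficients in siemens):
  0.447·V_1 - 0.0303·V_3 = 0.0005106
  0.03152·V_3 - 0.0303·V_1 = 0
Determinant D = (0.447)(0.03152) - (-0.0303)(-0.0303) = 0.01317
V_1 = [(0.0005106)(0.03152) - (-0.0303)(0)]/D = 0.001222 V
V_3 = [(0.447)(0) - (0.0005106)(-0.0303)]/D = 0.001175 V
Part 1:
  Read off the nodal solution: V_1 = 0.001222 V
Part 2:
  I_R4 = (V_2 - V_3)/R4 = (0 - 0.001175)/820 = -0.000001433 A
  Magnitude: I_R4 = 0.000001433 A
Part 3:
  I_R1 = (V_0 - V_1)/R1 = (24 - 0.001222)/47000 = 0.0005106 A
  P_R1 = I_R1² × R1 = (0.0005106)² × 47000 = 0.01225 W
Part 4:
  Power in each resistor, P = (ΔV)²/R:
    P_R1 = (24 - 0.001222)²/47000 = 0.01225 W
    P_R2 = (0.001222 - 0)²/2.4 = 0.0000006222 W
    P_R3 = (0.001222 - 0.001175)²/33 = 0.00000000006773 W
    P_R4 = (0 - 0.001175)²/820 = 0.000000001683 W
  P_total = P_R1 + P_R2 + P_R3 + P_R4 = 0.01225 W

Final answers:
1. V_1 = 0.001222 V
2. I_R4 = 1.433e-06 A
3. P_R1 = 0.01225 W
4. P_total = 0.01225 W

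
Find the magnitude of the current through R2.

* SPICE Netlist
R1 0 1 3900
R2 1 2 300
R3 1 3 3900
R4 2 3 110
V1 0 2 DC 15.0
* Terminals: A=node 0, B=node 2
Nodal analysis, taking node 2 as the 0 V reference.
Source V1 fixes V_0 = 15 V.
KCL at each unknown node (sum of currents leaving = 0; resistances in Ω):
  Node 1: (V_1 - 15)/3900 + (V_1 - 0)/300 + (V_1 - V_3)/3900 = 0
  Node 3: (V_3 - V_1)/3900 + (V_3 - 0)/110 = 0
Collecting terms (coefficients in siemens):
  0.003846·V_1 - 0.0002564·V_3 = 0.003846
  0.009347·V_3 - 0.0002564·V_1 = 0
Determinant D = (0.003846)(0.009347) - (-0.0002564)(-0.0002564) = 0.00003589
V_1 = [(0.003846)(0.009347) - (-0.0002564)(0)]/D = 1.002 V
V_3 = [(0.003846)(0) - (0.003846)(-0.0002564)]/D = 0.02748 V
I_R2 = (V_1 - V_2)/R2 = (1.002 - 0)/300 = 0.003339 A
|I_R2| = 0.003339 A

Final answer: |I_R2| = 0.003339 A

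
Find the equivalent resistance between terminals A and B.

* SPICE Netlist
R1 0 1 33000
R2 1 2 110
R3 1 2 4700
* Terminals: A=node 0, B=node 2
Reduce the network between node 0 (A) and node 2 (B) by series/parallel combination:
  Rp1 = R2 ‖ R3 (parallel, both between nodes 1 and 2) = 1/(1/110 + 1/4700) = 107.5 Ω
  Rs1 = R1 + Rp1 (series, joined only at node 1) = 33000 + 107.5 = 33110 Ω
R_eq = 33.11 kΩ

Final answer: 33.11 kΩ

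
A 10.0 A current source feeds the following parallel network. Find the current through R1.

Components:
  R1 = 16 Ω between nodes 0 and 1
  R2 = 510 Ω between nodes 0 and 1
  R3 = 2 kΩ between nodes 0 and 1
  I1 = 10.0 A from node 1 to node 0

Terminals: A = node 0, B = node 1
All resistors sit directly between nodes 0 and 1, so they are in parallel and share one voltage V; the full source current 10 A splits among them.
1/R_par = 1/16 + 1/510 + 1/2000 = 0.06496 S  =>  R_par = 15.39 Ω
V = I × R_par = 10 × 15.39 = 153.9 V
I_R1 = V/R1 = 153.9/16 = 9.621 A

Final answer: 9.621 A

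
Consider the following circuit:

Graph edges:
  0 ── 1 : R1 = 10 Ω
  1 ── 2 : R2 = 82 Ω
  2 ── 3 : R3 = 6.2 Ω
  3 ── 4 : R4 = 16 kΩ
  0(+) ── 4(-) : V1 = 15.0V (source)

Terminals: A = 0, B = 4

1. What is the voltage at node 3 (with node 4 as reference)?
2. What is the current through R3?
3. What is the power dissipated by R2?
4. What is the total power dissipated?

Nodal analysis, taking node 4 as the 0 V reference.
Source V1 fixes V_0 = 15 V.
KCL at each unknown node (sum of currents leaving = 0; resistances in Ω):
  Node 1: (V_1 - 15)/10 + (V_1 - V_2)/82 = 0
  Node 2: (V_2 - V_1)/82 + (V_2 - V_3)/6.2 = 0
  Node 3: (V_3 - V_2)/6.2 + (V_3 - 0)/16000 = 0
Collecting terms (coefficients in siemens):
  0.1122·V_1 - 0.0122·V_2 = 1.5
  0.1735·V_2 - 0.0122·V_1 - 0.1613·V_3 = 0
  0.1614·V_3 - 0.1613·V_2 = 0
Solving these 3 simultaneous equations (Gaussian elimination) gives:
  V_1 = 14.99 V, V_2 = 14.91 V, V_3 = 14.91 V
Part 1:
  Read off the nodal solution: V_3 = 14.91 V
Part 2:
  I_R3 = (V_2 - V_3)/R3 = (14.91 - 14.91)/6.2 = 0.0009318 A
  Magnitude: I_R3 = 0.0009318 A
Part 3:
  I_R2 = (V_1 - V_2)/R2 = (14.99 - 14.91)/82 = 0.0009318 A
  P_R2 = I_R2² × R2 = (0.0009318)² × 82 = 0.00007119 W
Part 4:
  Power in each resistor, P = (ΔV)²/R:
    P_R1 = (15 - 14.99)²/10 = 0.000008682 W
    P_R2 = (14.99 - 14.91)²/82 = 0.00007119 W
    P_R3 = (14.91 - 14.91)²/6.2 = 0.000005383 W
    P_R4 = (14.91 - 0)²/16000 = 0.01389 W
  P_total = P_R1 + P_R2 + P_R3 + P_R4 = 0.01398 W

Final answers:
1. V_3 = 14.91 V
2. I_R3 = 0.0009318 A
3. P_R2 = 7.119e-05 W
4. P_total = 0.01398 W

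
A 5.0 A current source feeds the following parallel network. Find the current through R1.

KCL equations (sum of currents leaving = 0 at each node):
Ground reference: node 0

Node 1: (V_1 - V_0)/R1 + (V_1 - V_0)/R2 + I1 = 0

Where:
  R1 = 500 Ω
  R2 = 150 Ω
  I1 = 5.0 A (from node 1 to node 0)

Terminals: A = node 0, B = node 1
All resistors sit directly between nodes 0 and 1, so they are in parallel and share one voltage V; the full source current 5 A splits among them.
1/R_par = 1/500 + 1/150 = 0.008667 S  =>  R_par = 115.4 Ω
V = I × R_par = 5 × 115.4 = 576.9 V
I_R1 = V/R1 = 576.9/500 = 1.154 A

Final answer: 1.154 A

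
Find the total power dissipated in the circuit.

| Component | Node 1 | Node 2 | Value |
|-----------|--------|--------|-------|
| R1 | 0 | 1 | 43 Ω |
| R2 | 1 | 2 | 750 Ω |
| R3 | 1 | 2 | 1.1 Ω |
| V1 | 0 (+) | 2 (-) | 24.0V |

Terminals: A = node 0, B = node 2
Nodal analysis, taking node 2 as the 0 V reference.
Source V1 fixes V_0 = 24 V.
KCL at each unknown node (sum of currents leaving = 0; resistances in Ω):
  Node 1: (V_1 - 24)/43 + (V_1 - 0)/750 + (V_1 - 0)/1.1 = 0
Collecting terms: 0.9337 × V_1 = 0.5581  =>  V_1 = 0.5978 V
Power in each resistor, P = (ΔV)²/R:
  P_R1 = (24 - 0.5978)²/43 = 12.74 W
  P_R2 = (0.5978 - 0)²/750 = 0.0004765 W
  P_R3 = (0.5978 - 0)²/1.1 = 0.3249 W
P_total = P_R1 + P_R2 + P_R3 = 13.06 W

Final answer: 13.06 W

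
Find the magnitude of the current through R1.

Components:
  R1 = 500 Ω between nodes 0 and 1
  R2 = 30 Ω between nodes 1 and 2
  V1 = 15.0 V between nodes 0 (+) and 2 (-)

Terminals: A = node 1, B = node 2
Nodal analysis, taking node 2 as the 0 V reference.
Source V1 fixes V_0 = 15 V.
KCL at each unknown node (sum of currents leaving = 0; resistances in Ω):
  Node 1: (V_1 - 15)/500 + (V_1 - 0)/30 = 0
Collecting terms: 0.03533 × V_1 = 0.03  =>  V_1 = 0.8491 V
I_R1 = (V_0 - V_1)/R1 = (15 - 0.8491)/500 = 0.0283 A
|I_R1| = 0.0283 A

Final answer: |I_R1| = 0.0283 A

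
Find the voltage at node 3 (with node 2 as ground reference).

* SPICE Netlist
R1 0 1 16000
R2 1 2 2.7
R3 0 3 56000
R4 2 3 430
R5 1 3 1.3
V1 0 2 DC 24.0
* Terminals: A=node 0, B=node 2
Nodal analysis, taking node 2 as the 0 V reference.
Source V1 fixes V_0 = 24 V.
KCL at each unknown node (sum of currents leaving = 0; resistances in Ω):
  Node 1: (V_1 - 24)/16000 + (V_1 - 0)/2.7 + (V_1 - V_3)/1.3 = 0
  Node 3: (V_3 - 24)/56000 + (V_3 - 0)/430 + (V_3 - V_1)/1.3 = 0
Collecting terms (coefficients in siemens):
  1.14·V_1 - 0.7692·V_3 = 0.0015
  0.7716·V_3 - 0.7692·V_1 = 0.0004286
Determinant D = (1.14)(0.7716) - (-0.7692)(-0.7692) = 0.2876
V_1 = [(0.0015)(0.7716) - (-0.7692)(0.0004286)]/D = 0.00517 V
V_3 = [(1.14)(0.0004286) - (0.0015)(-0.7692)]/D = 0.00571 V
The requested potential is V_3 = 0.00571 V.

Final answer: V_3 = 0.00571 V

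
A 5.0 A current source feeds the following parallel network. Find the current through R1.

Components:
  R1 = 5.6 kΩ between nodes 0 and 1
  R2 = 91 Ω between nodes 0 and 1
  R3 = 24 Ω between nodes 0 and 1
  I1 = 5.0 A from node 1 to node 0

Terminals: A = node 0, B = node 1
All resistors sit directly between nodes 0 and 1, so they are in parallel and share one voltage V; the full source current 5 A splits among them.
1/R_par = 1/5600 + 1/91 + 1/24 = 0.05283 S  =>  R_par = 18.93 Ω
V = I × R_par = 5 × 18.93 = 94.64 V
I_R1 = V/R1 = 94.64/5600 = 0.0169 A

Final answer: 0.0169 A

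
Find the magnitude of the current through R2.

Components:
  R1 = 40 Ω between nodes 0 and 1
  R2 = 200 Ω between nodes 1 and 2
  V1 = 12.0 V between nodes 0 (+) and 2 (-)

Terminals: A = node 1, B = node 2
Nodal analysis, taking node 2 as the 0 V reference.
Source V1 fixes V_0 = 12 V.
KCL at each unknown node (sum of currents leaving = 0; resistances in Ω):
  Node 1: (V_1 - 12)/40 + (V_1 - 0)/200 = 0
Collecting terms: 0.03 × V_1 = 0.3  =>  V_1 = 10 V
I_R2 = (V_1 - V_2)/R2 = (10 - 0)/200 = 0.05 A
|I_R2| = 0.05 A

Final answer: |I_R2| = 0.05 A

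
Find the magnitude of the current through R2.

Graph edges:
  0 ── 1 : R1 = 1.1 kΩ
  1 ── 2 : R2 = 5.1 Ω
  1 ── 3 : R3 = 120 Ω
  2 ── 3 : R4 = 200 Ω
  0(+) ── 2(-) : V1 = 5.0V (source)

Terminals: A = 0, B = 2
Nodal analysis, taking node 2 as the 0 V reference.
Source V1 fixes V_0 = 5 V.
KCL at each unknown node (sum of currents leaving = 0; resistances in Ω):
  Node 1: (V_1 - 5)/1100 + (V_1 - 0)/5.1 + (V_1 - V_3)/120 = 0
  Node 3: (V_3 - V_1)/120 + (V_3 - 0)/200 = 0
Collecting terms (coefficients in siemens):
  0.2053·V_1 - 0.008333·V_3 = 0.004545
  0.01333·V_3 - 0.008333·V_1 = 0
Determinant D = (0.2053)(0.01333) - (-0.008333)(-0.008333) = 0.002668
V_1 = [(0.004545)(0.01333) - (-0.008333)(0)]/D = 0.02271 V
V_3 = [(0.2053)(0) - (0.004545)(-0.008333)]/D = 0.0142 V
I_R2 = (V_1 - V_2)/R2 = (0.02271 - 0)/5.1 = 0.004454 A
|I_R2| = 0.004454 A

Final answer: |I_R2| = 0.004454 A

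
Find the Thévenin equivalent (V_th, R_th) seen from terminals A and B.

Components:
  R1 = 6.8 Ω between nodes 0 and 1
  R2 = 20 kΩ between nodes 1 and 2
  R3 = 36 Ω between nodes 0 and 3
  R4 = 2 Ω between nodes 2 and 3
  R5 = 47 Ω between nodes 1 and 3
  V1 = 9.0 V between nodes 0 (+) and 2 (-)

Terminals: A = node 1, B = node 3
Step 1 — V_th is the open-circuit voltage V_A - V_B (nothing connected across the terminals).
Nodal analysis, taking node 2 as the 0 V reference.
Source V1 fixes V_0 = 9 V.
KCL at each unknown node (sum of currents leaving = 0; resistances in Ω):
  Node 1: (V_1 - 9)/6.8 + (V_1 - 0)/20000 + (V_1 - V_3)/47 = 0
  Node 3: (V_3 - 9)/36 + (V_3 - 0)/2 + (V_3 - V_1)/47 = 0
Collecting terms (coefficients in siemens):
  0.1684·V_1 - 0.02128·V_3 = 1.324
  0.5491·V_3 - 0.02128·V_1 = 0.25
Determinant D = (0.1684)(0.5491) - (-0.02128)(-0.02128) = 0.092
V_1 = [(1.324)(0.5491) - (-0.02128)(0.25)]/D = 7.957 V
V_3 = [(0.1684)(0.25) - (1.324)(-0.02128)]/D = 0.7637 V
V_th = V_1 - V_3 = 7.957 - 0.7637 = 7.193 V
Step 2 — R_th: zero the source — replace V1 by a short circuit (node 2 merges into node 0) — and find the resistance seen between A (node 1) and B (node 3).
Reduce the network between node 1 (A) and node 3 (B) by series/parallel combination:
  Rp1 = R1 ‖ R2 (parallel, both between nodes 0 and 1) = 1/(1/6.8 + 1/20000) = 6.798 Ω
  Rp2 = R3 ‖ R4 (parallel, both between nodes 0 and 3) = 1/(1/36 + 1/2) = 1.895 Ω
  Rs1 = Rp1 + Rp2 (series, joined only at node 0) = 6.798 + 1.895 = 8.692 Ω
  Rp3 = R5 ‖ Rs1 (parallel, both between nodes 1 and 3) = 1/(1/47 + 1/8.692) = 7.336 Ω
R_th = 7.336 Ω

Final answer: V_th = 7.193 V, R_th = 7.336 Ω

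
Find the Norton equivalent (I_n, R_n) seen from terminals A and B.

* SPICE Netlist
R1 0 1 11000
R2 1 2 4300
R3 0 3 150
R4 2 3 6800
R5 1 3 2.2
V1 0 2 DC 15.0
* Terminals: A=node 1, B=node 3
Find the Thévenin equivalent first; then I_n = V_th/R_th and R_n = R_th.
Step 1 — V_th is the open-circuit voltage V_A - V_B (nothing connected across the terminals).
Nodal analysis, taking node 2 as the 0 V reference.
Source V1 fixes V_0 = 15 V.
KCL at each unknown node (sum of currents leaving = 0; resistances in Ω):
  Node 1: (V_1 - 15)/11000 + (V_1 - 0)/4300 + (V_1 - V_3)/2.2 = 0
  Node 3: (V_3 - 15)/150 + (V_3 - 0)/6800 + (V_3 - V_1)/2.2 = 0
Collecting terms (coefficients in siemens):
  0.4549·V_1 - 0.4545·V_3 = 0.001364
  0.4614·V_3 - 0.4545·V_1 = 0.1
Determinant D = (0.4549)(0.4614) - (-0.4545)(-0.4545) = 0.003246
V_1 = [(0.001364)(0.4614) - (-0.4545)(0.1)]/D = 14.2 V
V_3 = [(0.4549)(0.1) - (0.001364)(-0.4545)]/D = 14.2 V
V_th = V_1 - V_3 = 14.2 - 14.2 = -0.007102 V
Step 2 — R_th: zero the source — replace V1 by a short circuit (node 2 merges into node 0) — and find the resistance seen between A (node 1) and B (node 3).
Reduce the network between node 1 (A) and node 3 (B) by series/parallel combination:
  Rp1 = R1 ‖ R2 (parallel, both between nodes 0 and 1) = 1/(1/11000 + 1/4300) = 3092 Ω
  Rp2 = R3 ‖ R4 (parallel, both between nodes 0 and 3) = 1/(1/150 + 1/6800) = 146.8 Ω
  Rs1 = Rp1 + Rp2 (series, joined only at node 0) = 3092 + 146.8 = 3238 Ω
  Rp3 = R5 ‖ Rs1 (parallel, both between nodes 1 and 3) = 1/(1/2.2 + 1/3238) = 2.199 Ω
R_th = 2.199 Ω
I_n = V_th/R_th = -0.007102/2.199 = -0.00323 A, and R_n = R_th = 2.199 Ω

Final answer: I_n = -0.00323 A, R_n = 2.199 Ω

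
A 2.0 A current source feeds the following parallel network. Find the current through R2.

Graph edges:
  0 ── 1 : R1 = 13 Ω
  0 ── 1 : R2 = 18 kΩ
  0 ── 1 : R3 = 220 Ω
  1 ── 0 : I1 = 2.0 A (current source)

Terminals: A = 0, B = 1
All resistors sit directly between nodes 0 and 1, so they are in parallel and share one voltage V; the full source current 2 A splits among them.
1/R_par = 1/13 + 1/18000 + 1/220 = 0.08152 S  =>  R_par = 12.27 Ω
V = I × R_par = 2 × 12.27 = 24.53 V
I_R2 = V/R2 = 24.53/18000 = 0.001363 A

Final answer: 0.001363 A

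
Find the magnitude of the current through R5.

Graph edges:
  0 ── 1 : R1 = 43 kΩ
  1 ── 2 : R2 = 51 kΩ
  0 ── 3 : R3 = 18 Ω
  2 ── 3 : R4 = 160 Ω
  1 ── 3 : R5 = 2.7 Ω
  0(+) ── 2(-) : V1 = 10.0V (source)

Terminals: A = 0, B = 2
Nodal analysis, taking node 2 as the 0 V reference.
Source V1 fixes V_0 = 10 V.
KCL at each unknown node (sum of currents leaving = 0; resistances in Ω):
  Node 1: (V_1 - 10)/43000 + (V_1 - 0)/51000 + (V_1 - V_3)/2.7 = 0
  Node 3: (V_3 - 10)/18 + (V_3 - 0)/160 + (V_3 - V_1)/2.7 = 0
Collecting terms (coefficients in siemens):
  0.3704·V_1 - 0.3704·V_3 = 0.0002326
  0.4322·V_3 - 0.3704·V_1 = 0.5556
Determinant D = (0.3704)(0.4322) - (-0.3704)(-0.3704) = 0.02291
V_1 = [(0.0002326)(0.4322) - (-0.3704)(0.5556)]/D = 8.986 V
V_3 = [(0.3704)(0.5556) - (0.0002326)(-0.3704)]/D = 8.986 V
I_R5 = (V_1 - V_3)/R5 = (8.986 - 8.986)/2.7 = -0.0001526 A
|I_R5| = 0.0001526 A

Final answer: |I_R5| = 0.0001526 A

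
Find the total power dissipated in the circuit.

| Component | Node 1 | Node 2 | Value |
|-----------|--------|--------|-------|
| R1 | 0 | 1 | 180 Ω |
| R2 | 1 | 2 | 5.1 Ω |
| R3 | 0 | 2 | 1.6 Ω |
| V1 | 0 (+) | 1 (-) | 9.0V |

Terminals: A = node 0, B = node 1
Nodal analysis, taking node 1 as the 0 V reference.
Source V1 fixes V_0 = 9 V.
KCL at each unknown node (sum of currents leaving = 0; resistances in Ω):
  Node 2: (V_2 - 0)/5.1 + (V_2 - 9)/1.6 = 0
Collecting terms: 0.8211 × V_2 = 5.625  =>  V_2 = 6.851 V
Power in each resistor, P = (ΔV)²/R:
  P_R1 = (9 - 0)²/180 = 0.45 W
  P_R2 = (0 - 6.851)²/5.1 = 9.202 W
  P_R3 = (9 - 6.851)²/1.6 = 2.887 W
P_total = P_R1 + P_R2 + P_R3 = 12.54 W

Final answer: 12.54 W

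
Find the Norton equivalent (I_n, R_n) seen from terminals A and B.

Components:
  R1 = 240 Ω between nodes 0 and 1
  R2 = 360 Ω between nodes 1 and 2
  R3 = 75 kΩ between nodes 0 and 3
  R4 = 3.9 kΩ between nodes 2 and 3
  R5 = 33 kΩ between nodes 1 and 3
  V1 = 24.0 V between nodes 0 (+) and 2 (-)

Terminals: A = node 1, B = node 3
Find the Thévenin equivalent first; then I_n = V_th/R_th and R_n = R_th.
Step 1 — V_th is the open-circuit voltage V_A - V_B (nothing connected across the terminals).
Nodal analysis, taking node 2 as the 0 V reference.
Source V1 fixes V_0 = 24 V.
KCL at each unknown node (sum of currents leaving = 0; resistances in Ω):
  Node 1: (V_1 - 24)/240 + (V_1 - 0)/360 + (V_1 - V_3)/33000 = 0
  Node 3: (V_3 - 24)/75000 + (V_3 - 0)/3900 + (V_3 - V_1)/33000 = 0
Collecting terms (coefficients in siemens):
  0.006975·V_1 - 0.0000303·V_3 = 0.1
  0.0003·V_3 - 0.0000303·V_1 = 0.00032
Determinant D = (0.006975)(0.0003) - (-0.0000303)(-0.0000303) = 0.000002092
V_1 = [(0.1)(0.0003) - (-0.0000303)(0.00032)]/D = 14.35 V
V_3 = [(0.006975)(0.00032) - (0.1)(-0.0000303)]/D = 2.516 V
V_th = V_1 - V_3 = 14.35 - 2.516 = 11.83 V
Step 2 — R_th: zero the source — replace V1 by a short circuit (node 2 merges into node 0) — and find the resistance seen between A (node 1) and B (node 3).
Reduce the network between node 1 (A) and node 3 (B) by series/parallel combination:
  Rp1 = R1 ‖ R2 (parallel, both between nodes 0 and 1) = 1/(1/240 + 1/360) = 144 Ω
  Rp2 = R3 ‖ R4 (parallel, both between nodes 0 and 3) = 1/(1/75000 + 1/3900) = 3707 Ω
  Rs1 = Rp1 + Rp2 (series, joined only at node 0) = 144 + 3707 = 3851 Ω
  Rp3 = R5 ‖ Rs1 (parallel, both between nodes 1 and 3) = 1/(1/33000 + 1/3851) = 3449 Ω
R_th = 3.449 kΩ
I_n = V_th/R_th = 11.83/3449 = 0.003431 A, and R_n = R_th = 3.449 kΩ

Final answer: I_n = 0.003431 A, R_n = 3.449 kΩ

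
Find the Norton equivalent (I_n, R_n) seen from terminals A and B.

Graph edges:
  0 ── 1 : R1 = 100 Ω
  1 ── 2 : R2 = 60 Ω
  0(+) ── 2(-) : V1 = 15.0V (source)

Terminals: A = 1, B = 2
Find the Thévenin equivalent first; then I_n = V_th/R_th and R_n = R_th.
Step 1 — V_th is the open-circuit voltage V_A - V_B (nothing connected across the terminals).
Nodal analysis, taking node 2 as the 0 V reference.
Source V1 fixes V_0 = 15 V.
KCL at each unknown node (sum of currents leaving = 0; resistances in Ω):
  Node 1: (V_1 - 15)/100 + (V_1 - 0)/60 = 0
Collecting terms: 0.02667 × V_1 = 0.15  =>  V_1 = 5.625 V
V_th = V_1 - V_2 = 5.625 - 0 = 5.625 V
Step 2 — R_th: zero the source — replace V1 by a short circuit (node 2 merges into node 0) — and find the resistance seen between A (node 1) and B (node 0).
Reduce the network between node 1 (A) and node 0 (B) by series/parallel combination:
  Rp1 = R1 ‖ R2 (parallel, both between nodes 0 and 1) = 1/(1/100 + 1/60) = 37.5 Ω
R_th = 37.5 Ω
I_n = V_th/R_th = 5.625/37.5 = 0.15 A, and R_n = R_th = 37.5 Ω

Final answer: I_n = 0.15 A, R_n = 37.5 Ω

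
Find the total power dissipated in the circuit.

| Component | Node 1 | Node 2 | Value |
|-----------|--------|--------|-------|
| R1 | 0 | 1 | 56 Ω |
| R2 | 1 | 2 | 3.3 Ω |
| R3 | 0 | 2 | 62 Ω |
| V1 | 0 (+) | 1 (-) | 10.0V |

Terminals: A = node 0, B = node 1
Nodal analysis, taking node 1 as the 0 V reference.
Source V1 fixes V_0 = 10 V.
KCL at each unknown node (sum of currents leaving = 0; resistances in Ω):
  Node 2: (V_2 - 0)/3.3 + (V_2 - 10)/62 = 0
Collecting terms: 0.3192 × V_2 = 0.1613  =>  V_2 = 0.5054 V
Power in each resistor, P = (ΔV)²/R:
  P_R1 = (10 - 0)²/56 = 1.786 W
  P_R2 = (0 - 0.5054)²/3.3 = 0.07739 W
  P_R3 = (10 - 0.5054)²/62 = 1.454 W
P_total = P_R1 + P_R2 + P_R3 = 3.317 W

Final answer: 3.317 W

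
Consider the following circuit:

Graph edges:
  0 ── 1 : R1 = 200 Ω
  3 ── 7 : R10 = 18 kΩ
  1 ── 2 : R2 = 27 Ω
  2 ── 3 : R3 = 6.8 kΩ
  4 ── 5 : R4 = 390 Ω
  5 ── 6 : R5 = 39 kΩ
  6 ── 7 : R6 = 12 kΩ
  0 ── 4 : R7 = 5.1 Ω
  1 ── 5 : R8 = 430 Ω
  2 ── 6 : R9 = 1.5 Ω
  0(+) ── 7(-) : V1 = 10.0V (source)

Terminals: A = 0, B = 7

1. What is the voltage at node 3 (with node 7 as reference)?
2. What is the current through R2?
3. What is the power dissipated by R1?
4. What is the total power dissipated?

Nodal analysis, taking node 7 as the 0 V reference.
Source V1 fixes V_0 = 10 V.
KCL at each unknown node (sum of currents leaving = 0; resistances in Ω):
  Node 1: (V_1 - 10)/200 + (V_1 - V_2)/27 + (V_1 - V_5)/430 = 0
  Node 2: (V_2 - V_1)/27 + (V_2 - V_3)/6800 + (V_2 - V_6)/1.5 = 0
  Node 3: (V_3 - V_2)/6800 + (V_3 - 0)/18000 = 0
  Node 4: (V_4 - V_5)/390 + (V_4 - 10)/5.1 = 0
  Node 5: (V_5 - V_4)/390 + (V_5 - V_6)/39000 + (V_5 - V_1)/430 = 0
  Node 6: (V_6 - V_5)/39000 + (V_6 - 0)/12000 + (V_6 - V_2)/1.5 = 0
Collecting terms (coefficients in siemens):
  0.04436·V_1 - 0.03704·V_2 - 0.002326·V_5 = 0.05
  0.7039·V_2 - 0.03704·V_1 - 0.0001471·V_3 - 0.6667·V_6 = 0
  0.0002026·V_3 - 0.0001471·V_2 = 0
  0.1986·V_4 - 0.002564·V_5 = 1.961
  0.004915·V_5 - 0.002326·V_1 - 0.002564·V_4 - 0.00002564·V_6 = 0
  0.6668·V_6 - 0.6667·V_2 - 0.00002564·V_5 = 0
Solving these 6 simultaneous equations (Gaussian elimination) gives:
  V_1 = 9.806 V, V_2 = 9.773 V, V_3 = 7.093 V, V_4 = 9.999 V
  V_5 = 9.906 V, V_6 = 9.772 V
Part 1:
  Read off the nodal solution: V_3 = 7.093 V
Part 2:
  I_R2 = (V_1 - V_2)/R2 = (9.806 - 9.773)/27 = 0.001205 A
  Magnitude: I_R2 = 0.001205 A
Part 3:
  I_R1 = (V_0 - V_1)/R1 = (10 - 9.806)/200 = 0.0009712 A
  P_R1 = I_R1² × R1 = (0.0009712)² × 200 = 0.0001886 W
Part 4:
  Power in each resistor, P = (ΔV)²/R:
    P_R1 = (10 - 9.806)²/200 = 0.0001886 W
    P_R2 = (9.806 - 9.773)²/27 = 0.0000392 W
    P_R3 = (9.773 - 7.093)²/6800 = 0.001056 W
    P_R4 = (9.999 - 9.906)²/390 = 0.00002194 W
    P_R5 = (9.906 - 9.772)²/39000 = 0.0000004623 W
    P_R6 = (9.772 - 0)²/12000 = 0.007958 W
    P_R7 = (10 - 9.999)²/5.1 = 0.000000287 W
    P_R8 = (9.806 - 9.906)²/430 = 0.0000235 W
    P_R9 = (9.773 - 9.772)²/1.5 = 0.0000009863 W
    P_R10 = (7.093 - 0)²/18000 = 0.002795 W
  P_total = P_R1 + P_R2 + P_R3 + P_R4 + P_R5 + P_R6 + P_R7 + P_R8 + P_R9 + P_R10 = 0.01208 W

Final answers:
1. V_3 = 7.093 V
2. I_R2 = 0.001205 A
3. P_R1 = 0.0001886 W
4. P_total = 0.01208 W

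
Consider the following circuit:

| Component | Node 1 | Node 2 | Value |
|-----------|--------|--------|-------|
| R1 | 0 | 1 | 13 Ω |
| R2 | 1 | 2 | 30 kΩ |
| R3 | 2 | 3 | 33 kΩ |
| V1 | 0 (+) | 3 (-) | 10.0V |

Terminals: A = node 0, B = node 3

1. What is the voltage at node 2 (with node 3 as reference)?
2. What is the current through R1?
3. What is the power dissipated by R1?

Nodal analysis, taking node 3 as the 0 V reference.
Source V1 fixes V_0 = 10 V.
KCL at each unknown node (sum of currents leaving = 0; resistances in Ω):
  Node 1: (V_1 - 10)/13 + (V_1 - V_2)/30000 = 0
  Node 2: (V_2 - V_1)/30000 + (V_2 - 0)/33000 = 0
Collecting terms (coefficients in siemens):
  0.07696·V_1 - 0.00003333·V_2 = 0.7692
  0.00006364·V_2 - 0.00003333·V_1 = 0
Determinant D = (0.07696)(0.00006364) - (-0.00003333)(-0.00003333) = 0.000004896
V_1 = [(0.7692)(0.00006364) - (-0.00003333)(0)]/D = 9.998 V
V_2 = [(0.07696)(0) - (0.7692)(-0.00003333)]/D = 5.237 V
Part 1:
  Read off the nodal solution: V_2 = 5.237 V
Part 2:
  I_R1 = (V_0 - V_1)/R1 = (10 - 9.998)/13 = 0.0001587 A
  Magnitude: I_R1 = 0.0001587 A
Part 3:
  I_R1 = (V_0 - V_1)/R1 = (10 - 9.998)/13 = 0.0001587 A
  P_R1 = I_R1² × R1 = (0.0001587)² × 13 = 0.0000003274 W

Final answers:
1. V_2 = 5.237 V
2. I_R1 = 0.0001587 A
3. P_R1 = 3.274e-07 W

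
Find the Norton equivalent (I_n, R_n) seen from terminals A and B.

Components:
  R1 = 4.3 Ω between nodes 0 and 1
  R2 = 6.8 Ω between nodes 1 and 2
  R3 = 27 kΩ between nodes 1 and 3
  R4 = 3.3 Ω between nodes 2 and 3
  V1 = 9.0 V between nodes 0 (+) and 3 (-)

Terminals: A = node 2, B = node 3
Find the Thévenin equivalent first; then I_n = V_th/R_th and R_n = R_th.
Step 1 — V_th is the open-circuit voltage V_A - V_B (nothing connected across the terminals).
Nodal analysis, taking node 3 as the 0 V reference.
Source V1 fixes V_0 = 9 V.
KCL at each unknown node (sum of currents leaving = 0; resistances in Ω):
  Node 1: (V_1 - 9)/4.3 + (V_1 - V_2)/6.8 + (V_1 - 0)/27000 = 0
  Node 2: (V_2 - V_1)/6.8 + (V_2 - 0)/3.3 = 0
Collecting terms (coefficients in siemens):
  0.3797·V_1 - 0.1471·V_2 = 2.093
  0.4501·V_2 - 0.1471·V_1 = 0
Determinant D = (0.3797)(0.4501) - (-0.1471)(-0.1471) = 0.1493
V_1 = [(2.093)(0.4501) - (-0.1471)(0)]/D = 6.312 V
V_2 = [(0.3797)(0) - (2.093)(-0.1471)]/D = 2.062 V
V_th = V_2 - V_3 = 2.062 - 0 = 2.062 V
Step 2 — R_th: zero the source — replace V1 by a short circuit (node 3 merges into node 0) — and find the resistance seen between A (node 2) and B (node 0).
Reduce the network between node 2 (A) and node 0 (B) by series/parallel combination:
  Rp1 = R1 ‖ R3 (parallel, both between nodes 0 and 1) = 1/(1/4.3 + 1/27000) = 4.299 Ω
  Rs1 = R2 + Rp1 (series, joined only at node 1) = 6.8 + 4.299 = 11.1 Ω
  Rp2 = R4 ‖ Rs1 (parallel, both between nodes 0 and 2) = 1/(1/3.3 + 1/11.1) = 2.544 Ω
R_th = 2.544 Ω
I_n = V_th/R_th = 2.062/2.544 = 0.8107 A, and R_n = R_th = 2.544 Ω

Final answer: I_n = 0.8107 A, R_n = 2.544 Ω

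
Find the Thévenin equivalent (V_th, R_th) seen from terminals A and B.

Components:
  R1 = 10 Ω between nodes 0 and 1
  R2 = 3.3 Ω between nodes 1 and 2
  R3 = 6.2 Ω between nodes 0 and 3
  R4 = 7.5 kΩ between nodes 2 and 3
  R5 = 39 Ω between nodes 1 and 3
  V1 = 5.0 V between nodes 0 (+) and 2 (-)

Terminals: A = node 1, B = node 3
Step 1 — V_th is the open-circuit voltage V_A - V_B (nothing connected across the terminals).
Nodal analysis, taking node 2 as the 0 V reference.
Source V1 fixes V_0 = 5 V.
KCL at each unknown node (sum of currents leaving = 0; resistances in Ω):
  Node 1: (V_1 - 5)/10 + (V_1 - 0)/3.3 + (V_1 - V_3)/39 = 0
  Node 3: (V_3 - 5)/6.2 + (V_3 - 0)/7500 + (V_3 - V_1)/39 = 0
Collecting terms (coefficients in siemens):
  0.4287·V_1 - 0.02564·V_3 = 0.5
  0.1871·V_3 - 0.02564·V_1 = 0.8065
Determinant D = (0.4287)(0.1871) - (-0.02564)(-0.02564) = 0.07953
V_1 = [(0.5)(0.1871) - (-0.02564)(0.8065)]/D = 1.436 V
V_3 = [(0.4287)(0.8065) - (0.5)(-0.02564)]/D = 4.508 V
V_th = V_1 - V_3 = 1.436 - 4.508 = -3.072 V
Step 2 — R_th: zero the source — replace V1 by a short circuit (node 2 merges into node 0) — and find the resistance seen between A (node 1) and B (node 3).
Reduce the network between node 1 (A) and node 3 (B) by series/parallel combination:
  Rp1 = R1 ‖ R2 (parallel, both between nodes 0 and 1) = 1/(1/10 + 1/3.3) = 2.481 Ω
  Rp2 = R3 ‖ R4 (parallel, both between nodes 0 and 3) = 1/(1/6.2 + 1/7500) = 6.195 Ω
  Rs1 = Rp1 + Rp2 (series, joined only at node 0) = 2.481 + 6.195 = 8.676 Ω
  Rp3 = R5 ‖ Rs1 (parallel, both between nodes 1 and 3) = 1/(1/39 + 1/8.676) = 7.097 Ω
R_th = 7.097 Ω

Final answer: V_th = -3.072 V, R_th = 7.097 Ω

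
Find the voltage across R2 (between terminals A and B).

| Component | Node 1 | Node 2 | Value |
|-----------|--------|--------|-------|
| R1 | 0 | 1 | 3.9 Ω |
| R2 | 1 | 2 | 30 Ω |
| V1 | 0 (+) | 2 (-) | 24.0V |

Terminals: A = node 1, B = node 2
R1 and R2 are in series across V1 (node 0 → node 1 → node 2), and the output A–B is taken across R2, so this is a voltage divider.
Series current: I = V1/(R1 + R2) = 24/(3.9 + 30) = 24/33.9 = 0.708 A
V_R2 = I × R2 = V1 × R2/(R1 + R2) = 24 × 30/33.9 = 21.24 V

Final answer: 21.24 V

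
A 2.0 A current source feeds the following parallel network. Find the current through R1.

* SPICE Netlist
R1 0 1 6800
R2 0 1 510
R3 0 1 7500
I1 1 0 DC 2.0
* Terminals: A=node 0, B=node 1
All resistors sit directly between nodes 0 and 1, so they are in parallel and share one voltage V; the full source current 2 A splits among them.
1/R_par = 1/6800 + 1/510 + 1/7500 = 0.002241 S  =>  R_par = 446.2 Ω
V = I × R_par = 2 × 446.2 = 892.4 V
I_R1 = V/R1 = 892.4/6800 = 0.1312 A

Final answer: 0.1312 A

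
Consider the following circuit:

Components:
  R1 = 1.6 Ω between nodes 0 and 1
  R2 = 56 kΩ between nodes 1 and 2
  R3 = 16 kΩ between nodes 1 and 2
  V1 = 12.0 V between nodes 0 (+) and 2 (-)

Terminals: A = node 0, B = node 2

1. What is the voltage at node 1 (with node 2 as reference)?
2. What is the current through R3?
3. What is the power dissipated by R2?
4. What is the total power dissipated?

Nodal analysis, taking node 2 as the 0 V reference.
Source V1 fixes V_0 = 12 V.
KCL at each unknown node (sum of currents leaving = 0; resistances in Ω):
  Node 1: (V_1 - 12)/1.6 + (V_1 - 0)/56000 + (V_1 - 0)/16000 = 0
Collecting terms: 0.6251 × V_1 = 7.5  =>  V_1 = 12 V
Part 1:
  Read off the nodal solution: V_1 = 12 V
Part 2:
  I_R3 = (V_1 - V_2)/R3 = (12 - 0)/16000 = 0.0007499 A
  Magnitude: I_R3 = 0.0007499 A
Part 3:
  I_R2 = (V_1 - V_2)/R2 = (12 - 0)/56000 = 0.0002143 A
  P_R2 = I_R2² × R2 = (0.0002143)² × 56000 = 0.002571 W
Part 4:
  Power in each resistor, P = (ΔV)²/R:
    P_R1 = (12 - 12)²/1.6 = 0.000001487 W
    P_R2 = (12 - 0)²/56000 = 0.002571 W
    P_R3 = (12 - 0)²/16000 = 0.008998 W
  P_total = P_R1 + P_R2 + P_R3 = 0.01157 W

Final answers:
1. V_1 = 12 V
2. I_R3 = 0.0007499 A
3. P_R2 = 0.002571 W
4. P_total = 0.01157 W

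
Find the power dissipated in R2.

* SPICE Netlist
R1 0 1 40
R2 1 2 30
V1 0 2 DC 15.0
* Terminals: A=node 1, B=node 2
Nodal analysis, taking node 2 as the 0 V reference.
Source V1 fixes V_0 = 15 V.
KCL at each unknown node (sum of currents leaving = 0; resistances in Ω):
  Node 1: (V_1 - 15)/40 + (V_1 - 0)/30 = 0
Collecting terms: 0.05833 × V_1 = 0.375  =>  V_1 = 6.429 V
I_R2 = (V_1 - V_2)/R2 = (6.429 - 0)/30 = 0.2143 A
P_R2 = I_R2² × R2 = (0.2143)² × 30 = 1.378 W

Final answer: 1.378 W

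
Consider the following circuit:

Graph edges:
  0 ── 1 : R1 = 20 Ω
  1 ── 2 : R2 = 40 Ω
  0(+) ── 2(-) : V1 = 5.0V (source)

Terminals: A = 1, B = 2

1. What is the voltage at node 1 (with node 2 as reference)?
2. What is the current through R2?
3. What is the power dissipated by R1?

Nodal analysis, taking node 2 as the 0 V reference.
Source V1 fixes V_0 = 5 V.
KCL at each unknown node (sum of currents leaving = 0; resistances in Ω):
  Node 1: (V_1 - 5)/20 + (V_1 - 0)/40 = 0
Collecting terms: 0.075 × V_1 = 0.25  =>  V_1 = 3.333 V
Part 1:
  Read off the nodal solution: V_1 = 3.333 V
Part 2:
  I_R2 = (V_1 - V_2)/R2 = (3.333 - 0)/40 = 0.08333 A
  Magnitude: I_R2 = 0.08333 A
Part 3:
  I_R1 = (V_0 - V_1)/R1 = (5 - 3.333)/20 = 0.08333 A
  P_R1 = I_R1² × R1 = (0.08333)² × 20 = 0.1389 W

Final answers:
1. V_1 = 3.333 V
2. I_R2 = 0.08333 A
3. P_R1 = 0.1389 W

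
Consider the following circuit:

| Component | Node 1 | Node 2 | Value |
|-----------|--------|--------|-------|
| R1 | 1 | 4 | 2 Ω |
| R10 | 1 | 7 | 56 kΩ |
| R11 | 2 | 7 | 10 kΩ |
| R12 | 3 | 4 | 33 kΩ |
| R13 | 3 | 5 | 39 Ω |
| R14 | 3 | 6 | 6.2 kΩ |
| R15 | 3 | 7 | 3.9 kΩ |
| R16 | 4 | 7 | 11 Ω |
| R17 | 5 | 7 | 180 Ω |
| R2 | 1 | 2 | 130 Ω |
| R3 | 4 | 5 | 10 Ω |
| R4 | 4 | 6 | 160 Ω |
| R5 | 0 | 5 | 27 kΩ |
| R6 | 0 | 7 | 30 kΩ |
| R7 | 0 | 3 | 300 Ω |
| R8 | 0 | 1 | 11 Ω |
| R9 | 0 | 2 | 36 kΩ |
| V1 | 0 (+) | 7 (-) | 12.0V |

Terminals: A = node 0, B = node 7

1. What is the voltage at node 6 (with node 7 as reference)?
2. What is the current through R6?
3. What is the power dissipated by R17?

Nodal analysis, taking node 7 as the 0 V reference.
Source V1 fixes V_0 = 12 V.
KCL at each unknown node (sum of currents leaving = 0; resistances in Ω):
  Node 1: (V_1 - V_4)/2 + (V_1 - V_2)/130 + (V_1 - 12)/11 + (V_1 - 0)/56000 = 0
  Node 2: (V_2 - V_1)/130 + (V_2 - 12)/36000 + (V_2 - 0)/10000 = 0
  Node 3: (V_3 - 12)/300 + (V_3 - V_4)/33000 + (V_3 - V_5)/39 + (V_3 - V_6)/6200 + (V_3 - 0)/3900 = 0
  Node 4: (V_4 - V_1)/2 + (V_4 - V_5)/10 + (V_4 - V_6)/160 + (V_4 - V_3)/33000 + (V_4 - 0)/11 = 0
  Node 5: (V_5 - V_4)/10 + (V_5 - 12)/27000 + (V_5 - V_3)/39 + (V_5 - 0)/180 = 0
  Node 6: (V_6 - V_4)/160 + (V_6 - V_3)/6200 = 0
Collecting terms (coefficients in siemens):
  0.5986·V_1 - 0.007692·V_2 - 0.5·V_4 = 1.091
  0.00782·V_2 - 0.007692·V_1 = 0.0003333
  0.02942·V_3 - 0.0000303·V_4 - 0.02564·V_5 - 0.0001613·V_6 = 0.04
  0.6972·V_4 - 0.5·V_1 - 0.0000303·V_3 - 0.1·V_5 - 0.00625·V_6 = 0
  0.1312·V_5 - 0.02564·V_3 - 0.1·V_4 = 0.0004444
  0.006411·V_6 - 0.0001613·V_3 - 0.00625·V_4 = 0
Solving these 6 simultaneous equations (Gaussian elimination) gives:
  V_1 = 6.441 V, V_2 = 6.379 V, V_3 = 6.032 V, V_4 = 5.432 V
  V_5 = 5.321 V, V_6 = 5.447 V
Part 1:
  Read off the nodal solution: V_6 = 5.447 V
Part 2:
  I_R6 = (V_0 - V_7)/R6 = (12 - 0)/30000 = 0.0004 A
  Magnitude: I_R6 = 0.0004 A
Part 3:
  I_R17 = (V_5 - V_7)/R17 = (5.321 - 0)/180 = 0.02956 A
  P_R17 = I_R17² × R17 = (0.02956)² × 180 = 0.1573 W

Final answers:
1. V_6 = 5.447 V
2. I_R6 = 0.0004 A
3. P_R17 = 0.1573 W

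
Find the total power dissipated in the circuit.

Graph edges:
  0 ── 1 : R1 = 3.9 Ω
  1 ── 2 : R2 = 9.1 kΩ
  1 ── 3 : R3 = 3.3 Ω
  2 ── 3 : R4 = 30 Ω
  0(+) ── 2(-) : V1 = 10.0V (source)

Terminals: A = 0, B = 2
Nodal analysis, taking node 2 as the 0 V reference.
Source V1 fixes V_0 = 10 V.
KCL at each unknown node (sum of currents leaving = 0; resistances in Ω):
  Node 1: (V_1 - 10)/3.9 + (V_1 - 0)/9100 + (V_1 - V_3)/3.3 = 0
  Node 3: (V_3 - V_1)/3.3 + (V_3 - 0)/30 = 0
Collecting terms (coefficients in siemens):
  0.5596·V_1 - 0.303·V_3 = 2.564
  0.3364·V_3 - 0.303·V_1 = 0
Determinant D = (0.5596)(0.3364) - (-0.303)(-0.303) = 0.09639
V_1 = [(2.564)(0.3364) - (-0.303)(0)]/D = 8.948 V
V_3 = [(0.5596)(0) - (2.564)(-0.303)]/D = 8.061 V
Power in each resistor, P = (ΔV)²/R:
  P_R1 = (10 - 8.948)²/3.9 = 0.2837 W
  P_R2 = (8.948 - 0)²/9100 = 0.008799 W
  P_R3 = (8.948 - 8.061)²/3.3 = 0.2383 W
  P_R4 = (0 - 8.061)²/30 = 2.166 W
P_total = P_R1 + P_R2 + P_R3 + P_R4 = 2.697 W

Final answer: 2.697 W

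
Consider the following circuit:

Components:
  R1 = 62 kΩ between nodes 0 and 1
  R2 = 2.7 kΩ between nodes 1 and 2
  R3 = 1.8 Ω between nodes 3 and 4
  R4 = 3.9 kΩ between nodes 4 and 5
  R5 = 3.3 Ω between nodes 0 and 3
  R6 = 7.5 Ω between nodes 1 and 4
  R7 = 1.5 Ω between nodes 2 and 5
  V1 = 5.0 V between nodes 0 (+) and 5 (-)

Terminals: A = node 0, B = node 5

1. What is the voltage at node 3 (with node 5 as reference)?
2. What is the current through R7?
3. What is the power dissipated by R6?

Nodal analysis, taking node 5 as the 0 V reference.
Source V1 fixes V_0 = 5 V.
KCL at each unknown node (sum of currents leaving = 0; resistances in Ω):
  Node 1: (V_1 - 5)/62000 + (V_1 - V_2)/2700 + (V_1 - V_4)/7.5 = 0
  Node 2: (V_2 - V_1)/2700 + (V_2 - 0)/1.5 = 0
  Node 3: (V_3 - V_4)/1.8 + (V_3 - 5)/3.3 = 0
  Node 4: (V_4 - V_3)/1.8 + (V_4 - 0)/3900 + (V_4 - V_1)/7.5 = 0
Collecting terms (coefficients in siemens):
  0.1337·V_1 - 0.0003704·V_2 - 0.1333·V_4 = 0.00008065
  0.667·V_2 - 0.0003704·V_1 = 0
  0.8586·V_3 - 0.5556·V_4 = 1.515
  0.6891·V_4 - 0.1333·V_1 - 0.5556·V_3 = 0
Solving these 4 simultaneous equations (Gaussian elimination) gives:
  V_1 = 4.97 V, V_2 = 0.00276 V, V_3 = 4.99 V, V_4 = 4.984 V
Part 1:
  Read off the nodal solution: V_3 = 4.99 V
Part 2:
  I_R7 = (V_2 - V_5)/R7 = (0.00276 - 0)/1.5 = 0.00184 A
  Magnitude: I_R7 = 0.00184 A
Part 3:
  I_R6 = (V_1 - V_4)/R6 = (4.97 - 4.984)/7.5 = -0.001839 A
  P_R6 = I_R6² × R6 = (-0.001839)² × 7.5 = 0.00002537 W

Final answers:
1. V_3 = 4.99 V
2. I_R7 = 0.00184 A
3. P_R6 = 2.537e-05 W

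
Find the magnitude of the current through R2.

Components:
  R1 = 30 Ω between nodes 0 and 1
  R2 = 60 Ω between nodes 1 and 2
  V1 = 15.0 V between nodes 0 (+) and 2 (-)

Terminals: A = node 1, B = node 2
Nodal analysis, taking node 2 as the 0 V reference.
Source V1 fixes V_0 = 15 V.
KCL at each unknown node (sum of currents leaving = 0; resistances in Ω):
  Node 1: (V_1 - 15)/30 + (V_1 - 0)/60 = 0
Collecting terms: 0.05 × V_1 = 0.5  =>  V_1 = 10 V
I_R2 = (V_1 - V_2)/R2 = (10 - 0)/60 = 0.1667 A
|I_R2| = 0.1667 A

Final answer: |I_R2| = 0.1667 A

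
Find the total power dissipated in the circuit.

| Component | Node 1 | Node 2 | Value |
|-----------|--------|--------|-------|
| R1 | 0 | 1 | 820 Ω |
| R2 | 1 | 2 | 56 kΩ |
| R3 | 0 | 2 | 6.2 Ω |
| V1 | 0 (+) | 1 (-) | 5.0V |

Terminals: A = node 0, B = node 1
Nodal analysis, taking node 1 as the 0 V reference.
Source V1 fixes V_0 = 5 V.
KCL at each unknown node (sum of currents leaving = 0; resistances in Ω):
  Node 2: (V_2 - 0)/56000 + (V_2 - 5)/6.2 = 0
Collecting terms: 0.1613 × V_2 = 0.8065  =>  V_2 = 4.999 V
Power in each resistor, P = (ΔV)²/R:
  P_R1 = (5 - 0)²/820 = 0.03049 W
  P_R2 = (0 - 4.999)²/56000 = 0.0004463 W
  P_R3 = (5 - 4.999)²/6.2 = 0.00000004942 W
P_total = P_R1 + P_R2 + P_R3 = 0.03093 W

Final answer: 0.03093 W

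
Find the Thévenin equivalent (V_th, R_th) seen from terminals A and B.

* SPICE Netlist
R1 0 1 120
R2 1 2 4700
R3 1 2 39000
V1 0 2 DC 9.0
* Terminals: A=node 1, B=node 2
Step 1 — V_th is the open-circuit voltage V_A - V_B (nothing connected across the terminals).
Nodal analysis, taking node 2 as the 0 V reference.
Source V1 fixes V_0 = 9 V.
KCL at each unknown node (sum of currents leaving = 0; resistances in Ω):
  Node 1: (V_1 - 9)/120 + (V_1 - 0)/4700 + (V_1 - 0)/39000 = 0
Collecting terms: 0.008572 × V_1 = 0.075  =>  V_1 = 8.75 V
V_th = V_1 - V_2 = 8.75 - 0 = 8.75 V
Step 2 — R_th: zero the source — replace V1 by a short circuit (node 2 merges into node 0) — and find the resistance seen between A (node 1) and B (node 0).
Reduce the network between node 1 (A) and node 0 (B) by series/parallel combination:
  Rp1 = R1 ‖ R2 ‖ R3 (parallel, all between nodes 0 and 1) = 1/(1/120 + 1/4700 + 1/39000) = 116.7 Ω
R_th = 116.7 Ω

Final answer: V_th = 8.75 V, R_th = 116.7 Ω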